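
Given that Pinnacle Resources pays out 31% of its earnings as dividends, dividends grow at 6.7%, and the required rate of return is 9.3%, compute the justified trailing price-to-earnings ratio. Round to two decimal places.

Justified trailing P/E = b(1+g)/(r−g) = 0.31×(1+0.067)/(0.093−0.067) = 12.7219

12.72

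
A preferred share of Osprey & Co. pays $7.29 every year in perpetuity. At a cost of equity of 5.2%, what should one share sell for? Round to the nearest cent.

$140.19

Zero-growth DDM (perpetuity): P₀ = D/r = 7.29 / 0.052 = 140.1923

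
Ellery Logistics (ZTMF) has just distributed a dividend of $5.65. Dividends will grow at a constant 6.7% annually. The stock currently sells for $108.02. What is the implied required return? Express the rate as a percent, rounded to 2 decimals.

12.28%

Rearranging the constant-growth DDM: r = D₁/P₀ + g.
D₁ = 5.65 × (1 + 0.067) = 6.0286.
r = 6.0286 / 108.02 + 0.067 = 0.05581 + 0.067 = 0.12281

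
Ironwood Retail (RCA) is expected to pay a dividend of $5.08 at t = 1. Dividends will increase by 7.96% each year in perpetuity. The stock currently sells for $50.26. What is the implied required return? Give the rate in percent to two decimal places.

Rearranging the constant-growth DDM: r = D₁/P₀ + g.
r = 5.0800 / 50.26 + 0.0796 = 0.10107 + 0.0796 = 0.18067

18.07%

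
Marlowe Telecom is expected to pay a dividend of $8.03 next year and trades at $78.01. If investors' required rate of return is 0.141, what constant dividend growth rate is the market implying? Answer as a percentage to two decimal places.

3.81%

From P₀ = D₁/(r − g), the implied growth is g = r − D₁/P₀.
g = 0.141 − 8.03/78.01 = 0.141 − 0.10294 = 0.03806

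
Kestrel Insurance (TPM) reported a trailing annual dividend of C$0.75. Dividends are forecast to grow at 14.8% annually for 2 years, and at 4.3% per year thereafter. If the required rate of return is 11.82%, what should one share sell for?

C$12.52

Two-stage DDM. Project D₁…D_2 at 0.148, terminal growth 0.043, discount at r = 0.1182.
D_1 = 0.8610
D_2 = 0.9884
Terminal value at t=2: TV = D_3/(r−g) = 1.0309/(0.1182−0.043) = 13.7092
P₀ = 0.8610/(1+0.1182)^1 + 0.9884/(1+0.1182)^2 + 13.7092/(1+0.1182)^2 = 12.5246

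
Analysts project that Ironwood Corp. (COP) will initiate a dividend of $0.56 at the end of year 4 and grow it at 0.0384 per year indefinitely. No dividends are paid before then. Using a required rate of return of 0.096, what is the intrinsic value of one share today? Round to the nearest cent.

$7.38

Deferred-dividend DDM. At t=3 the remaining stream is a growing perpetuity with first payment D_4 = 0.56.
V_3 = D_4/(r−g) = 0.56/(0.096−0.0384) = 9.7222
P₀ = V_3/(1+r)^3 = 9.7222/(1+0.096)^3 = 7.3847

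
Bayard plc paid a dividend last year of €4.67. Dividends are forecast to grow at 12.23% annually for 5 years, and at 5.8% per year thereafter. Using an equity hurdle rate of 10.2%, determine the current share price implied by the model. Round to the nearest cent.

Two-stage DDM. Project D₁…D_5 at 0.1223, terminal growth 0.058, discount at r = 0.102.
D_1 = 5.2411
D_2 = 5.8821
D_3 = 6.6015
D_4 = 7.4089
D_5 = 8.3150
Terminal value at t=5: TV = D_6/(r−g) = 8.7973/(0.102−0.058) = 199.9377
P₀ = 5.2411/(1+0.102)^1 + 5.8821/(1+0.102)^2 + 6.6015/(1+0.102)^3 + 7.4089/(1+0.102)^4 + 8.3150/(1+0.102)^5 + 199.9377/(1+0.102)^5 = 147.6956

€147.70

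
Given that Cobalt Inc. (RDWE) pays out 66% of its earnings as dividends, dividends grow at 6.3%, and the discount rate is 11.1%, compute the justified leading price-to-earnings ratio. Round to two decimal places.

Justified leading P/E = b/(r−g) = 0.66/(0.111−0.063) = 13.7500

13.75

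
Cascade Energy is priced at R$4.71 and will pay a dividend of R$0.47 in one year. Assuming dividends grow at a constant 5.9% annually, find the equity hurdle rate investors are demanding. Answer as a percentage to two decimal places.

Rearranging the constant-growth DDM: r = D₁/P₀ + g.
r = 0.4700 / 4.71 + 0.059 = 0.09979 + 0.059 = 0.15879

15.88%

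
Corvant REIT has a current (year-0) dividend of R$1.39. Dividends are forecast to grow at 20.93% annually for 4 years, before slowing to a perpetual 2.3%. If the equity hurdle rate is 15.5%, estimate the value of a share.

Two-stage DDM. Project D₁…D_4 at 0.2093, terminal growth 0.023, discount at r = 0.155.
D_1 = 1.6809
D_2 = 2.0327
D_3 = 2.4582
D_4 = 2.9727
Terminal value at t=4: TV = D_5/(r−g) = 3.0411/(0.155−0.023) = 23.0384
P₀ = 1.6809/(1+0.155)^1 + 2.0327/(1+0.155)^2 + 2.4582/(1+0.155)^3 + 2.9727/(1+0.155)^4 + 23.0384/(1+0.155)^4 = 19.1906

R$19.19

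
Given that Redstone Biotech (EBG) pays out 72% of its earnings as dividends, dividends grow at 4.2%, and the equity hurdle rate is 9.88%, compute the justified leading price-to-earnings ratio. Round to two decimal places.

Justified leading P/E = b/(r−g) = 0.72/(0.0988−0.042) = 12.6761

12.68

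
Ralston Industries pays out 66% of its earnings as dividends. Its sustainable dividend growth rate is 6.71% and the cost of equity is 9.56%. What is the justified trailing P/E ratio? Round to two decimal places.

Justified trailing P/E = b(1+g)/(r−g) = 0.66×(1+0.0671)/(0.0956−0.0671) = 24.7118

24.71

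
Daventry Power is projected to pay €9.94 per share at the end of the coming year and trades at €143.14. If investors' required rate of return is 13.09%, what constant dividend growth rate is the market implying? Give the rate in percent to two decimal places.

6.15%

From P₀ = D₁/(r − g), the implied growth is g = r − D₁/P₀.
g = 0.1309 − 9.94/143.14 = 0.1309 − 0.06944 = 0.06146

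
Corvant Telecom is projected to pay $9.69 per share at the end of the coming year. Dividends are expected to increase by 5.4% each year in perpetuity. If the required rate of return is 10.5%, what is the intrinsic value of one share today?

$190.00

Gordon growth model: P₀ = D₁/(r − g), with D₁ = 9.69 given directly.
P₀ = 9.6900 / (0.105 − 0.054) = 9.6900 / 0.051 = 190.0000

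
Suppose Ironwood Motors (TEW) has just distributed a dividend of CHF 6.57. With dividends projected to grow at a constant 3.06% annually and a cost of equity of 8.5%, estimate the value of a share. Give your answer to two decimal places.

CHF 124.47

Gordon growth model: P₀ = D₁/(r − g). D₁ = 6.57 × (1 + 0.0306) = 6.7710.
P₀ = 6.7710 / (0.085 − 0.0306) = 6.7710 / 0.0544 = 124.4677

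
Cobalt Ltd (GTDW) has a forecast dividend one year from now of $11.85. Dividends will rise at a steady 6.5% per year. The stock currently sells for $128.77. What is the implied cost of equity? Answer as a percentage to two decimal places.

15.70%

Rearranging the constant-growth DDM: r = D₁/P₀ + g.
r = 11.8500 / 128.77 + 0.065 = 0.09202 + 0.065 = 0.15702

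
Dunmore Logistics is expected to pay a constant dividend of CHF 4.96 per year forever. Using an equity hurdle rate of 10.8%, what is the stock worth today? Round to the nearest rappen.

Zero-growth DDM (perpetuity): P₀ = D/r = 4.96 / 0.108 = 45.9259

CHF 45.93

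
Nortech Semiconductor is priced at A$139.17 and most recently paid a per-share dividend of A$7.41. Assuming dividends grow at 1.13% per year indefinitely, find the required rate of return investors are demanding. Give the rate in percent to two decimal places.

Rearranging the constant-growth DDM: r = D₁/P₀ + g.
D₁ = 7.41 × (1 + 0.0113) = 7.4937.
r = 7.4937 / 139.17 + 0.0113 = 0.05385 + 0.0113 = 0.06515

6.51%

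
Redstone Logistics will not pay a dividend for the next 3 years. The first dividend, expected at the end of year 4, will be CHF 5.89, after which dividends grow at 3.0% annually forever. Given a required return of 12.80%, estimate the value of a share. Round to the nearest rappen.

Deferred-dividend DDM. At t=3 the remaining stream is a growing perpetuity with first payment D_4 = 5.89.
V_3 = D_4/(r−g) = 5.89/(0.128−0.03) = 60.1020
P₀ = V_3/(1+r)^3 = 60.1020/(1+0.128)^3 = 41.8757

CHF 41.88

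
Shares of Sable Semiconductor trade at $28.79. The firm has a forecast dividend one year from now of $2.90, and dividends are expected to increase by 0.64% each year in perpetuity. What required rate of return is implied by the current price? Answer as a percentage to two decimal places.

Rearranging the constant-growth DDM: r = D₁/P₀ + g.
r = 2.9000 / 28.79 + 0.0064 = 0.10073 + 0.0064 = 0.10713

10.71%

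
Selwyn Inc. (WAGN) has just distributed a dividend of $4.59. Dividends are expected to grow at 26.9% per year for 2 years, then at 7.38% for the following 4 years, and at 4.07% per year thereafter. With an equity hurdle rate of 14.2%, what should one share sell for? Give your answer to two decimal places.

$75.76

Three-stage DDM. Project D₁…D_6; terminal Gordon value at t=6 with g = 0.0407; discount at r = 0.142.
D_1 = 5.8247
D_2 = 7.3916
D_3 = 7.9371
D_4 = 8.5228
D_5 = 9.1518
D_6 = 9.8272
TV_6 = 10.2272/(0.142−0.0407) = 100.9591
P₀ = Σ Dₜ/(1+r)ᵗ + TV_6/(1+r)^6 = 75.7646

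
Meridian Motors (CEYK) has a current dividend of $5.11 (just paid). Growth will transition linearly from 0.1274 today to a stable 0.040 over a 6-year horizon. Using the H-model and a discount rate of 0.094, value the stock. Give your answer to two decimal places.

H-model: P₀ = D₀[(1+g_L) + H(g_S−g_L)]/(r−g_L), with H = 6/2 = 3.
P₀ = 5.11 × [(1+0.04) + 3×(0.1274−0.04)] / (0.094−0.04)
   = 5.11 × 1.3022 / 0.054 = 123.2267

$123.23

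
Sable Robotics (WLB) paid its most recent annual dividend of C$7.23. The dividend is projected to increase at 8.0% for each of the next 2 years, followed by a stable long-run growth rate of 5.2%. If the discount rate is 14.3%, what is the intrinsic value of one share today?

C$87.91

Two-stage DDM. Project D₁…D_2 at 0.08, terminal growth 0.052, discount at r = 0.143.
D_1 = 7.8084
D_2 = 8.4331
Terminal value at t=2: TV = D_3/(r−g) = 8.8716/(0.143−0.052) = 97.4900
P₀ = 7.8084/(1+0.143)^1 + 8.4331/(1+0.143)^2 + 97.4900/(1+0.143)^2 = 87.9086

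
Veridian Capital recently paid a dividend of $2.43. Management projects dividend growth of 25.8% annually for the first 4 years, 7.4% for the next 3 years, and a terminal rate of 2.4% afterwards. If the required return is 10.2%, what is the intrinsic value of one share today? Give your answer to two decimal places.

$75.59

Three-stage DDM. Project D₁…D_7; terminal Gordon value at t=7 with g = 0.024; discount at r = 0.102.
D_1 = 3.0569
D_2 = 3.8456
D_3 = 4.8378
D_4 = 6.0860
D_5 = 6.5363
D_6 = 7.0200
D_7 = 7.5395
TV_7 = 7.7204/(0.102−0.024) = 98.9799
P₀ = Σ Dₜ/(1+r)ᵗ + TV_7/(1+r)^7 = 75.5945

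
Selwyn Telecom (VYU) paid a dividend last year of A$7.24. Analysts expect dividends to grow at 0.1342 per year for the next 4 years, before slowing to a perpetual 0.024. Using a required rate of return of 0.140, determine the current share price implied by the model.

Two-stage DDM. Project D₁…D_4 at 0.1342, terminal growth 0.024, discount at r = 0.14.
D_1 = 8.2116
D_2 = 9.3136
D_3 = 10.5635
D_4 = 11.9811
Terminal value at t=4: TV = D_5/(r−g) = 12.2687/(0.14−0.024) = 105.7643
P₀ = 8.2116/(1+0.14)^1 + 9.3136/(1+0.14)^2 + 10.5635/(1+0.14)^3 + 11.9811/(1+0.14)^4 + 105.7643/(1+0.14)^4 = 91.2145

A$91.21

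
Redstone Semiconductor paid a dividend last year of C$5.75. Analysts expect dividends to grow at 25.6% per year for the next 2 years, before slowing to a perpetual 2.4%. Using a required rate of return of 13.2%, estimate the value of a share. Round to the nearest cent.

Two-stage DDM. Project D₁…D_2 at 0.256, terminal growth 0.024, discount at r = 0.132.
D_1 = 7.2220
D_2 = 9.0708
Terminal value at t=2: TV = D_3/(r−g) = 9.2885/(0.132−0.024) = 86.0049
P₀ = 7.2220/(1+0.132)^1 + 9.0708/(1+0.132)^2 + 86.0049/(1+0.132)^2 = 80.5753

C$80.58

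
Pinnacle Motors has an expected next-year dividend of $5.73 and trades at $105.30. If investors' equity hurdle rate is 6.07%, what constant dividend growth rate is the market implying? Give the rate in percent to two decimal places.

0.63%

From P₀ = D₁/(r − g), the implied growth is g = r − D₁/P₀.
g = 0.0607 − 5.73/105.30 = 0.0607 − 0.05442 = 0.00628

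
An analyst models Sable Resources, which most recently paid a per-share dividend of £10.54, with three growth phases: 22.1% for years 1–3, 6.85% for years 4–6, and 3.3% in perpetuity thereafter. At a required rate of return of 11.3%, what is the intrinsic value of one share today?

£235.64

Three-stage DDM. Project D₁…D_6; terminal Gordon value at t=6 with g = 0.033; discount at r = 0.113.
D_1 = 12.8693
D_2 = 15.7135
D_3 = 19.1861
D_4 = 20.5004
D_5 = 21.9047
D_6 = 23.4051
TV_6 = 24.1775/(0.113−0.033) = 302.2188
P₀ = Σ Dₜ/(1+r)ᵗ + TV_6/(1+r)^6 = 235.6427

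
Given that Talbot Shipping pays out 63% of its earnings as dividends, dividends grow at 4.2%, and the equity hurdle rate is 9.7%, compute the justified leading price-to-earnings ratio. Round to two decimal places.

11.45

Justified leading P/E = b/(r−g) = 0.63/(0.097−0.042) = 11.4545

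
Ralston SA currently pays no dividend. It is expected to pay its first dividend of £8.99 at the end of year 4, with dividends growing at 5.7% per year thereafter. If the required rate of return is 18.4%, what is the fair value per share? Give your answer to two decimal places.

Deferred-dividend DDM. At t=3 the remaining stream is a growing perpetuity with first payment D_4 = 8.99.
V_3 = D_4/(r−g) = 8.99/(0.184−0.057) = 70.7874
P₀ = V_3/(1+r)^3 = 70.7874/(1+0.184)^3 = 42.6482

£42.65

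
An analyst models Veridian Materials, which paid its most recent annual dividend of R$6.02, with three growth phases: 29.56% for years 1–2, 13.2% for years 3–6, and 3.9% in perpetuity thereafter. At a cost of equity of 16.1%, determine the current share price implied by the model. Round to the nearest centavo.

Three-stage DDM. Project D₁…D_6; terminal Gordon value at t=6 with g = 0.039; discount at r = 0.161.
D_1 = 7.7995
D_2 = 10.1050
D_3 = 11.4389
D_4 = 12.9489
D_5 = 14.6581
D_6 = 16.5930
TV_6 = 17.2401/(0.161−0.039) = 141.3122
P₀ = Σ Dₜ/(1+r)ᵗ + TV_6/(1+r)^6 = 100.0768

R$100.08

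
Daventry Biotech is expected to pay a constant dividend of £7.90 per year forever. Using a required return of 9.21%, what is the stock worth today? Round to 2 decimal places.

£85.78

Zero-growth DDM (perpetuity): P₀ = D/r = 7.90 / 0.0921 = 85.7763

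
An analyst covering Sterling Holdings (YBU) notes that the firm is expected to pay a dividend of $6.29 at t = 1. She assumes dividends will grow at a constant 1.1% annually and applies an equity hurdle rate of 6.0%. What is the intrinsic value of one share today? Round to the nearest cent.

Gordon growth model: P₀ = D₁/(r − g), with D₁ = 6.29 given directly.
P₀ = 6.2900 / (0.06 − 0.011) = 6.2900 / 0.049 = 128.3673

$128.37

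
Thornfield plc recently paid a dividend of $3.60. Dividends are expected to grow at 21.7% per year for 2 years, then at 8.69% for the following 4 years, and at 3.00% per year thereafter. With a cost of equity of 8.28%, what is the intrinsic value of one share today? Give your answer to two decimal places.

Three-stage DDM. Project D₁…D_6; terminal Gordon value at t=6 with g = 0.03; discount at r = 0.0828.
D_1 = 4.3812
D_2 = 5.3319
D_3 = 5.7953
D_4 = 6.2989
D_5 = 6.8462
D_6 = 7.4412
TV_6 = 7.6644/(0.0828−0.03) = 145.1595
P₀ = Σ Dₜ/(1+r)ᵗ + TV_6/(1+r)^6 = 117.0222

$117.02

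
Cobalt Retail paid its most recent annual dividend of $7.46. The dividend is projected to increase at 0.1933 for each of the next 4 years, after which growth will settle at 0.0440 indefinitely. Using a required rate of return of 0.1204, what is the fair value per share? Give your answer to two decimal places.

$166.20

Two-stage DDM. Project D₁…D_4 at 0.1933, terminal growth 0.044, discount at r = 0.1204.
D_1 = 8.9020
D_2 = 10.6228
D_3 = 12.6762
D_4 = 15.1265
Terminal value at t=4: TV = D_5/(r−g) = 15.7920/(0.1204−0.044) = 206.7019
P₀ = 8.9020/(1+0.1204)^1 + 10.6228/(1+0.1204)^2 + 12.6762/(1+0.1204)^3 + 15.1265/(1+0.1204)^4 + 206.7019/(1+0.1204)^4 = 166.1955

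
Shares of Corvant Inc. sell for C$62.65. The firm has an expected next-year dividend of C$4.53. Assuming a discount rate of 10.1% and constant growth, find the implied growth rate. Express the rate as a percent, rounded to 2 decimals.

From P₀ = D₁/(r − g), the implied growth is g = r − D₁/P₀.
g = 0.101 − 4.53/62.65 = 0.101 − 0.07231 = 0.02869

2.87%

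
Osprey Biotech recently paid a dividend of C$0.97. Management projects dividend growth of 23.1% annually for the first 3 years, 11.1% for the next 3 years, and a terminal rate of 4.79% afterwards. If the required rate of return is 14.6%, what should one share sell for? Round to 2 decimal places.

C$18.46

Three-stage DDM. Project D₁…D_6; terminal Gordon value at t=6 with g = 0.0479; discount at r = 0.146.
D_1 = 1.1941
D_2 = 1.4699
D_3 = 1.8094
D_4 = 2.0103
D_5 = 2.2334
D_6 = 2.4814
TV_6 = 2.6002/(0.146−0.0479) = 26.5057
P₀ = Σ Dₜ/(1+r)ᵗ + TV_6/(1+r)^6 = 18.4555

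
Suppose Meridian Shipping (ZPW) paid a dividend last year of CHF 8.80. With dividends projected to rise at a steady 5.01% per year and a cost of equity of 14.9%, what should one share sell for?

CHF 93.44

Gordon growth model: P₀ = D₁/(r − g). D₁ = 8.80 × (1 + 0.0501) = 9.2409.
P₀ = 9.2409 / (0.149 − 0.0501) = 9.2409 / 0.0989 = 93.4366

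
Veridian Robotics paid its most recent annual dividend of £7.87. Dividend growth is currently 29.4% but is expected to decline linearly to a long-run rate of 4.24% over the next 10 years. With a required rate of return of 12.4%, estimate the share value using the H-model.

H-model: P₀ = D₀[(1+g_L) + H(g_S−g_L)]/(r−g_L), with H = 10/2 = 5.
P₀ = 7.87 × [(1+0.0424) + 5×(0.294−0.0424)] / (0.124−0.0424)
   = 7.87 × 2.3004 / 0.0816 = 221.8646

£221.86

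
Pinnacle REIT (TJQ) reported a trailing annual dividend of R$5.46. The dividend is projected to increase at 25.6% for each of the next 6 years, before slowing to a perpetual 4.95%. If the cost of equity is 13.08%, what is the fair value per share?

R$180.42

Two-stage DDM. Project D₁…D_6 at 0.256, terminal growth 0.0495, discount at r = 0.1308.
D_1 = 6.8578
D_2 = 8.6133
D_3 = 10.8184
D_4 = 13.5879
D_5 = 17.0664
D_6 = 21.4353
Terminal value at t=6: TV = D_7/(r−g) = 22.4964/(0.1308−0.0495) = 276.7084
P₀ = 6.8578/(1+0.1308)^1 + 8.6133/(1+0.1308)^2 + 10.8184/(1+0.1308)^3 + 13.5879/(1+0.1308)^4 + 17.0664/(1+0.1308)^5 + 21.4353/(1+0.1308)^6 + 276.7084/(1+0.1308)^6 = 180.4198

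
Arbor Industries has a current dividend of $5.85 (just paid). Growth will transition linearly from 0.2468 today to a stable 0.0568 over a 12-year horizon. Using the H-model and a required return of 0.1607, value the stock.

$123.69

H-model: P₀ = D₀[(1+g_L) + H(g_S−g_L)]/(r−g_L), with H = 12/2 = 6.
P₀ = 5.85 × [(1+0.0568) + 6×(0.2468−0.0568)] / (0.1607−0.0568)
   = 5.85 × 2.1968 / 0.1039 = 123.6889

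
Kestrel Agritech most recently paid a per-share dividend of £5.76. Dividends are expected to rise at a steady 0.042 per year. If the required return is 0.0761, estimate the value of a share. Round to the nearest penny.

£176.01

Gordon growth model: P₀ = D₁/(r − g). D₁ = 5.76 × (1 + 0.042) = 6.0019.
P₀ = 6.0019 / (0.0761 − 0.042) = 6.0019 / 0.0341 = 176.0094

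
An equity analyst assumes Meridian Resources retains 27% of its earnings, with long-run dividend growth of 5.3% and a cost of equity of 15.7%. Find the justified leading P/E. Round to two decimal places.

Payout ratio b = 1 − 0.27 = 0.73.
Justified leading P/E = b/(r−g) = 0.73/(0.157−0.053) = 7.0192

7.02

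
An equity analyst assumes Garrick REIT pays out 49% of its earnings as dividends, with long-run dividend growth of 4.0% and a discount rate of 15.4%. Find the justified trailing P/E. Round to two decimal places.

4.47

Justified trailing P/E = b(1+g)/(r−g) = 0.49×(1+0.04)/(0.154−0.04) = 4.4702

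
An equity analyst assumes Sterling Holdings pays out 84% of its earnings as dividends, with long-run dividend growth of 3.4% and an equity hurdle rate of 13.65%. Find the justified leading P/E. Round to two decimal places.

Justified leading P/E = b/(r−g) = 0.84/(0.1365−0.034) = 8.1951

8.20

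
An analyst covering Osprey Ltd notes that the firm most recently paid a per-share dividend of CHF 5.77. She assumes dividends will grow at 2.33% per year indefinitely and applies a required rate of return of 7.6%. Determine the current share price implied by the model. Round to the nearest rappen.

Gordon growth model: P₀ = D₁/(r − g). D₁ = 5.77 × (1 + 0.0233) = 5.9044.
P₀ = 5.9044 / (0.076 − 0.0233) = 5.9044 / 0.0527 = 112.0387

CHF 112.04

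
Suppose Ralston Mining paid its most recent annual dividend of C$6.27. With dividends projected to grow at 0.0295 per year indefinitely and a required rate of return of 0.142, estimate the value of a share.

C$57.38

Gordon growth model: P₀ = D₁/(r − g). D₁ = 6.27 × (1 + 0.0295) = 6.4550.
P₀ = 6.4550 / (0.142 − 0.0295) = 6.4550 / 0.1125 = 57.3775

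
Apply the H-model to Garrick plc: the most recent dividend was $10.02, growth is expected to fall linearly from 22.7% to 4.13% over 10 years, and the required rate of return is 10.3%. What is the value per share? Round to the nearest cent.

$319.89

H-model: P₀ = D₀[(1+g_L) + H(g_S−g_L)]/(r−g_L), with H = 10/2 = 5.
P₀ = 10.02 × [(1+0.0413) + 5×(0.227−0.0413)] / (0.103−0.0413)
   = 10.02 × 1.9698 / 0.0617 = 319.8930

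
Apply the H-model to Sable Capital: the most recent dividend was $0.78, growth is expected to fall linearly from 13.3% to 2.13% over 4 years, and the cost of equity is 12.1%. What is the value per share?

H-model: P₀ = D₀[(1+g_L) + H(g_S−g_L)]/(r−g_L), with H = 4/2 = 2.
P₀ = 0.78 × [(1+0.0213) + 2×(0.133−0.0213)] / (0.121−0.0213)
   = 0.78 × 1.2447 / 0.0997 = 9.7379

$9.74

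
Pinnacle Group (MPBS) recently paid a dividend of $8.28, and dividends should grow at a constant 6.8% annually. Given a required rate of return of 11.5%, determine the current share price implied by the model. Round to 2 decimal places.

Gordon growth model: P₀ = D₁/(r − g). D₁ = 8.28 × (1 + 0.068) = 8.8430.
P₀ = 8.8430 / (0.115 − 0.068) = 8.8430 / 0.047 = 188.1498

$188.15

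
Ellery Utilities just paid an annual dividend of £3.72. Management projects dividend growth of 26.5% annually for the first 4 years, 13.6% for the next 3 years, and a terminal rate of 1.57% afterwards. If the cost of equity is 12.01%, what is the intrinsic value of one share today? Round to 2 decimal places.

Three-stage DDM. Project D₁…D_7; terminal Gordon value at t=7 with g = 0.0157; discount at r = 0.1201.
D_1 = 4.7058
D_2 = 5.9528
D_3 = 7.5303
D_4 = 9.5259
D_5 = 10.8214
D_6 = 12.2931
D_7 = 13.9650
TV_7 = 14.1842/(0.1201−0.0157) = 135.8642
P₀ = Σ Dₜ/(1+r)ᵗ + TV_7/(1+r)^7 = 100.4513

£100.45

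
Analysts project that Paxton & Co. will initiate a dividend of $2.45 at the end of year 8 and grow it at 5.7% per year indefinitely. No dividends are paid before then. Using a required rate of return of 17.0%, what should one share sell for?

$7.22

Deferred-dividend DDM. At t=7 the remaining stream is a growing perpetuity with first payment D_8 = 2.45.
V_7 = D_8/(r−g) = 2.45/(0.17−0.057) = 21.6814
P₀ = V_7/(1+r)^7 = 21.6814/(1+0.17)^7 = 7.2241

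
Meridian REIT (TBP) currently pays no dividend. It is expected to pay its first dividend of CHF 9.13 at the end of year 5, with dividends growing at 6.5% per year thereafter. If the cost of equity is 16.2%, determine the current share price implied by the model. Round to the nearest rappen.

CHF 51.63

Deferred-dividend DDM. At t=4 the remaining stream is a growing perpetuity with first payment D_5 = 9.13.
V_4 = D_5/(r−g) = 9.13/(0.162−0.065) = 94.1237
P₀ = V_4/(1+r)^4 = 94.1237/(1+0.162)^4 = 51.6267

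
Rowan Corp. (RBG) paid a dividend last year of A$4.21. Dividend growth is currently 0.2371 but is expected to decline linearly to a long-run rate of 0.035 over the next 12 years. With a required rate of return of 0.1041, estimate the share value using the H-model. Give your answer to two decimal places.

H-model: P₀ = D₀[(1+g_L) + H(g_S−g_L)]/(r−g_L), with H = 12/2 = 6.
P₀ = 4.21 × [(1+0.035) + 6×(0.2371−0.035)] / (0.1041−0.035)
   = 4.21 × 2.2476 / 0.0691 = 136.9377

A$136.94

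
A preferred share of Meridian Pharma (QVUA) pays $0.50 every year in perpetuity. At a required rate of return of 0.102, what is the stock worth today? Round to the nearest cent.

Zero-growth DDM (perpetuity): P₀ = D/r = 0.50 / 0.102 = 4.9020

$4.90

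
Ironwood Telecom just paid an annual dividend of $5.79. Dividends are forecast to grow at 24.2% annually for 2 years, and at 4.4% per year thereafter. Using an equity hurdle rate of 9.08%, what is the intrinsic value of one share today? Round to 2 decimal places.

Two-stage DDM. Project D₁…D_2 at 0.242, terminal growth 0.044, discount at r = 0.0908.
D_1 = 7.1912
D_2 = 8.9314
Terminal value at t=2: TV = D_3/(r−g) = 9.3244/(0.0908−0.044) = 199.2399
P₀ = 7.1912/(1+0.0908)^1 + 8.9314/(1+0.0908)^2 + 199.2399/(1+0.0908)^2 = 181.5494

$181.55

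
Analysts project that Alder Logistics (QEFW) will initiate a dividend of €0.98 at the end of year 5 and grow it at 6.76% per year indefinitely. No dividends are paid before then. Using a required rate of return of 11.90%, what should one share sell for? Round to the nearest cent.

Deferred-dividend DDM. At t=4 the remaining stream is a growing perpetuity with first payment D_5 = 0.98.
V_4 = D_5/(r−g) = 0.98/(0.119−0.0676) = 19.0661
P₀ = V_4/(1+r)^4 = 19.0661/(1+0.119)^4 = 12.1603

€12.16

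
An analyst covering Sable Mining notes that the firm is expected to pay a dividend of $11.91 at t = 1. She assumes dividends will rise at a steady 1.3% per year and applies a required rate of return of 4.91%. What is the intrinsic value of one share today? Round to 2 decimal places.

$329.92

Gordon growth model: P₀ = D₁/(r − g), with D₁ = 11.91 given directly.
P₀ = 11.9100 / (0.0491 − 0.013) = 11.9100 / 0.0361 = 329.9169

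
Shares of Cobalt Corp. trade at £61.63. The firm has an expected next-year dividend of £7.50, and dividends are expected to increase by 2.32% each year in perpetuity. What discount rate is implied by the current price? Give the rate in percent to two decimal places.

Rearranging the constant-growth DDM: r = D₁/P₀ + g.
r = 7.5000 / 61.63 + 0.0232 = 0.12169 + 0.0232 = 0.14489

14.49%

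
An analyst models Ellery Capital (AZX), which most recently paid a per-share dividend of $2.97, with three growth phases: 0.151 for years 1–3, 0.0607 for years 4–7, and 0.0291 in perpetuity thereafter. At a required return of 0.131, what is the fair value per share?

Three-stage DDM. Project D₁…D_7; terminal Gordon value at t=7 with g = 0.0291; discount at r = 0.131.
D_1 = 3.4185
D_2 = 3.9347
D_3 = 4.5288
D_4 = 4.8037
D_5 = 5.0953
D_6 = 5.4046
D_7 = 5.7326
TV_7 = 5.8994/(0.131−0.0291) = 57.8943
P₀ = Σ Dₜ/(1+r)ᵗ + TV_7/(1+r)^7 = 44.3785

$44.38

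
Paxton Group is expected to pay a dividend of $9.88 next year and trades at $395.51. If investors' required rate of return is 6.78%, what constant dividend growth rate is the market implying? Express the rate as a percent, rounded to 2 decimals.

From P₀ = D₁/(r − g), the implied growth is g = r − D₁/P₀.
g = 0.0678 − 9.88/395.51 = 0.0678 − 0.02498 = 0.04282

4.28%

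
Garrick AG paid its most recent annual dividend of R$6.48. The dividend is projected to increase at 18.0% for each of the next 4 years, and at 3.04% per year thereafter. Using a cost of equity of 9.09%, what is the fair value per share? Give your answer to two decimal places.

R$182.75

Two-stage DDM. Project D₁…D_4 at 0.18, terminal growth 0.0304, discount at r = 0.0909.
D_1 = 7.6464
D_2 = 9.0228
D_3 = 10.6468
D_4 = 12.5633
Terminal value at t=4: TV = D_5/(r−g) = 12.9452/(0.0909−0.0304) = 213.9703
P₀ = 7.6464/(1+0.0909)^1 + 9.0228/(1+0.0909)^2 + 10.6468/(1+0.0909)^3 + 12.5633/(1+0.0909)^4 + 213.9703/(1+0.0909)^4 = 182.7452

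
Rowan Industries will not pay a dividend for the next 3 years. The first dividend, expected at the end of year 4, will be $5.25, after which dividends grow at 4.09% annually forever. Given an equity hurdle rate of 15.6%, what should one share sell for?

Deferred-dividend DDM. At t=3 the remaining stream is a growing perpetuity with first payment D_4 = 5.25.
V_3 = D_4/(r−g) = 5.25/(0.156−0.0409) = 45.6125
P₀ = V_3/(1+r)^3 = 45.6125/(1+0.156)^3 = 29.5264

$29.53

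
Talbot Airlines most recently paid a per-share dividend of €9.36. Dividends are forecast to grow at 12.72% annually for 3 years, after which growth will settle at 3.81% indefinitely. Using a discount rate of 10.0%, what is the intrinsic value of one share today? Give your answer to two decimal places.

€198.40

Two-stage DDM. Project D₁…D_3 at 0.1272, terminal growth 0.0381, discount at r = 0.1.
D_1 = 10.5506
D_2 = 11.8926
D_3 = 13.4054
Terminal value at t=3: TV = D_4/(r−g) = 13.9161/(0.1−0.0381) = 224.8161
P₀ = 10.5506/(1+0.1)^1 + 11.8926/(1+0.1)^2 + 13.4054/(1+0.1)^3 + 224.8161/(1+0.1)^3 = 198.3994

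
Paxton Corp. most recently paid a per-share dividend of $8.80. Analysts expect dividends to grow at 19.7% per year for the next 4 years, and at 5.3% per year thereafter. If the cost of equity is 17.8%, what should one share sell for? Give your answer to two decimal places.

$115.67

Two-stage DDM. Project D₁…D_4 at 0.197, terminal growth 0.053, discount at r = 0.178.
D_1 = 10.5336
D_2 = 12.6087
D_3 = 15.0926
D_4 = 18.0659
Terminal value at t=4: TV = D_5/(r−g) = 19.0234/(0.178−0.053) = 152.1870
P₀ = 10.5336/(1+0.178)^1 + 12.6087/(1+0.178)^2 + 15.0926/(1+0.178)^3 + 18.0659/(1+0.178)^4 + 152.1870/(1+0.178)^4 = 115.6732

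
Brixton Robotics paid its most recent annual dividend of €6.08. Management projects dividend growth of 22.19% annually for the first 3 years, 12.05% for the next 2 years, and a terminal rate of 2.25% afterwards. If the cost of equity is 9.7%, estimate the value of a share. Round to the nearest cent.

Three-stage DDM. Project D₁…D_5; terminal Gordon value at t=5 with g = 0.0225; discount at r = 0.097.
D_1 = 7.4292
D_2 = 9.0777
D_3 = 11.0920
D_4 = 12.4286
D_5 = 13.9263
TV_5 = 14.2396/(0.097−0.0225) = 191.1355
P₀ = Σ Dₜ/(1+r)ᵗ + TV_5/(1+r)^5 = 160.3776

€160.38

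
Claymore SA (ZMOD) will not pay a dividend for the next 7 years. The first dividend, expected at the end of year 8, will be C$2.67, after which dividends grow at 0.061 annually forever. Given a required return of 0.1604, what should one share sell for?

C$9.48

Deferred-dividend DDM. At t=7 the remaining stream is a growing perpetuity with first payment D_8 = 2.67.
V_7 = D_8/(r−g) = 2.67/(0.1604−0.061) = 26.8612
P₀ = V_7/(1+r)^7 = 26.8612/(1+0.1604)^7 = 9.4814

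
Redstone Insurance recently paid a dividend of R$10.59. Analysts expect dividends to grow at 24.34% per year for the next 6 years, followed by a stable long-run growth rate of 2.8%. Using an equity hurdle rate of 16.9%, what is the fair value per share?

Two-stage DDM. Project D₁…D_6 at 0.2434, terminal growth 0.028, discount at r = 0.169.
D_1 = 13.1676
D_2 = 16.3726
D_3 = 20.3577
D_4 = 25.3128
D_5 = 31.4739
D_6 = 39.1346
Terminal value at t=6: TV = D_7/(r−g) = 40.2304/(0.169−0.028) = 285.3219
P₀ = 13.1676/(1+0.169)^1 + 16.3726/(1+0.169)^2 + 20.3577/(1+0.169)^3 + 25.3128/(1+0.169)^4 + 31.4739/(1+0.169)^5 + 39.1346/(1+0.169)^6 + 285.3219/(1+0.169)^6 = 191.0961

R$191.10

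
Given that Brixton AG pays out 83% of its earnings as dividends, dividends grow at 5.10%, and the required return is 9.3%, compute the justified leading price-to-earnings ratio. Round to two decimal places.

Justified leading P/E = b/(r−g) = 0.83/(0.093−0.051) = 19.7619

19.76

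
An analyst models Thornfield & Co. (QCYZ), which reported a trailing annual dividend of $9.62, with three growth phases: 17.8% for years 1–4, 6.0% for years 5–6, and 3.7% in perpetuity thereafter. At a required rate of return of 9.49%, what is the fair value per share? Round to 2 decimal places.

Three-stage DDM. Project D₁…D_6; terminal Gordon value at t=6 with g = 0.037; discount at r = 0.0949.
D_1 = 11.3324
D_2 = 13.3495
D_3 = 15.7257
D_4 = 18.5249
D_5 = 19.6364
D_6 = 20.8146
TV_6 = 21.5847/(0.0949−0.037) = 372.7934
P₀ = Σ Dₜ/(1+r)ᵗ + TV_6/(1+r)^6 = 287.2998

$287.30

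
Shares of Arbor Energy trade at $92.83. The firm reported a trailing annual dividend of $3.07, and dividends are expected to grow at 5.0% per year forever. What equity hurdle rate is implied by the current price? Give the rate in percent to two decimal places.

8.47%

Rearranging the constant-growth DDM: r = D₁/P₀ + g.
D₁ = 3.07 × (1 + 0.05) = 3.2235.
r = 3.2235 / 92.83 + 0.05 = 0.03472 + 0.05 = 0.08472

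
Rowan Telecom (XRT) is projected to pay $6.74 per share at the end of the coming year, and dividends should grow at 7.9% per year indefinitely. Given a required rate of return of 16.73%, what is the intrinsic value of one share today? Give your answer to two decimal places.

Gordon growth model: P₀ = D₁/(r − g), with D₁ = 6.74 given directly.
P₀ = 6.7400 / (0.1673 − 0.079) = 6.7400 / 0.0883 = 76.3307

$76.33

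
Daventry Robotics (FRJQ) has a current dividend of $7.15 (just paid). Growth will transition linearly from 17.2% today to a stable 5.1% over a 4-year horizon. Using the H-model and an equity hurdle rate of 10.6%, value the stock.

H-model: P₀ = D₀[(1+g_L) + H(g_S−g_L)]/(r−g_L), with H = 4/2 = 2.
P₀ = 7.15 × [(1+0.051) + 2×(0.172−0.051)] / (0.106−0.051)
   = 7.15 × 1.2930 / 0.055 = 168.0900

$168.09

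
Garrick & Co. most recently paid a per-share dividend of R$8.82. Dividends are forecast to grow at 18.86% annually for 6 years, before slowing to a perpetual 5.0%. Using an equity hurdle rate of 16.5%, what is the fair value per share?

Two-stage DDM. Project D₁…D_6 at 0.1886, terminal growth 0.05, discount at r = 0.165.
D_1 = 10.4835
D_2 = 12.4606
D_3 = 14.8107
D_4 = 17.6040
D_5 = 20.9241
D_6 = 24.8704
Terminal value at t=6: TV = D_7/(r−g) = 26.1139/(0.165−0.05) = 227.0777
P₀ = 10.4835/(1+0.165)^1 + 12.4606/(1+0.165)^2 + 14.8107/(1+0.165)^3 + 17.6040/(1+0.165)^4 + 20.9241/(1+0.165)^5 + 24.8704/(1+0.165)^6 + 227.0777/(1+0.165)^6 = 147.6292

R$147.63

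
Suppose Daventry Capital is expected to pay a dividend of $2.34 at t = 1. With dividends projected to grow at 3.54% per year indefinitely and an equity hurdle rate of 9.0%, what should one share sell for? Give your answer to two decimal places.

$42.86

Gordon growth model: P₀ = D₁/(r − g), with D₁ = 2.34 given directly.
P₀ = 2.3400 / (0.09 − 0.0354) = 2.3400 / 0.0546 = 42.8571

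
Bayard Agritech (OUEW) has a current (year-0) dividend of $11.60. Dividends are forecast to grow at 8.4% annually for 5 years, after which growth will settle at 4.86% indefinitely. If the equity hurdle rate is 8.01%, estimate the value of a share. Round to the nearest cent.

Two-stage DDM. Project D₁…D_5 at 0.084, terminal growth 0.0486, discount at r = 0.0801.
D_1 = 12.5744
D_2 = 13.6306
D_3 = 14.7756
D_4 = 16.0168
D_5 = 17.3622
Terminal value at t=5: TV = D_6/(r−g) = 18.2060/(0.0801−0.0486) = 577.9679
P₀ = 12.5744/(1+0.0801)^1 + 13.6306/(1+0.0801)^2 + 14.7756/(1+0.0801)^3 + 16.0168/(1+0.0801)^4 + 17.3622/(1+0.0801)^5 + 577.9679/(1+0.0801)^5 = 451.8045

$451.80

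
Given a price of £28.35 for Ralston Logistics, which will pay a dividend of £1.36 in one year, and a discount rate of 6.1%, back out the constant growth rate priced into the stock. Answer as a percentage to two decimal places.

1.30%

From P₀ = D₁/(r − g), the implied growth is g = r − D₁/P₀.
g = 0.061 − 1.36/28.35 = 0.061 − 0.04797 = 0.01303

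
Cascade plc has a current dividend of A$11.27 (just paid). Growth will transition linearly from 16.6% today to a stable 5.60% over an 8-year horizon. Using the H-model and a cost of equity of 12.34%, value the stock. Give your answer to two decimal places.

A$250.15

H-model: P₀ = D₀[(1+g_L) + H(g_S−g_L)]/(r−g_L), with H = 8/2 = 4.
P₀ = 11.27 × [(1+0.056) + 4×(0.166−0.056)] / (0.1234−0.056)
   = 11.27 × 1.4960 / 0.0674 = 250.1472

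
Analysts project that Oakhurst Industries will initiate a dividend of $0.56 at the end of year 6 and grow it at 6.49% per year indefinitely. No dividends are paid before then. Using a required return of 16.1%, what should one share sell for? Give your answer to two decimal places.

Deferred-dividend DDM. At t=5 the remaining stream is a growing perpetuity with first payment D_6 = 0.56.
V_5 = D_6/(r−g) = 0.56/(0.161−0.0649) = 5.8273
P₀ = V_5/(1+r)^5 = 5.8273/(1+0.161)^5 = 2.7625

$2.76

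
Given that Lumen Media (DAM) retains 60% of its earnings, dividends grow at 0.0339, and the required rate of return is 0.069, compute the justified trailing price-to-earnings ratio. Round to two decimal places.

Payout ratio b = 1 − 0.60 = 0.40.
Justified trailing P/E = b(1+g)/(r−g) = 0.40×(1+0.0339)/(0.069−0.0339) = 11.7823

11.78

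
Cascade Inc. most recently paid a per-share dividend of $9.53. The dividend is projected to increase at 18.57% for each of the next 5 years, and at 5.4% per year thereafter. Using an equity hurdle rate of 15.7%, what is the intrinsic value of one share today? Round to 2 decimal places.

Two-stage DDM. Project D₁…D_5 at 0.1857, terminal growth 0.054, discount at r = 0.157.
D_1 = 11.2997
D_2 = 13.3981
D_3 = 15.8861
D_4 = 18.8362
D_5 = 22.3340
Terminal value at t=5: TV = D_6/(r−g) = 23.5401/(0.157−0.054) = 228.5443
P₀ = 11.2997/(1+0.157)^1 + 13.3981/(1+0.157)^2 + 15.8861/(1+0.157)^3 + 18.8362/(1+0.157)^4 + 22.3340/(1+0.157)^5 + 228.5443/(1+0.157)^5 = 161.5464

$161.55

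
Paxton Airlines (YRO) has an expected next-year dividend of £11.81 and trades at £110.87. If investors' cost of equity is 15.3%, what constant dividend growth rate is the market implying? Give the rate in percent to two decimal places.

4.65%

From P₀ = D₁/(r − g), the implied growth is g = r − D₁/P₀.
g = 0.153 − 11.81/110.87 = 0.153 − 0.10652 = 0.04648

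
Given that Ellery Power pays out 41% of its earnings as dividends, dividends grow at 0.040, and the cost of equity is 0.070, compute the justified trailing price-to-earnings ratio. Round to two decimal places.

Justified trailing P/E = b(1+g)/(r−g) = 0.41×(1+0.04)/(0.07−0.04) = 14.2133

14.21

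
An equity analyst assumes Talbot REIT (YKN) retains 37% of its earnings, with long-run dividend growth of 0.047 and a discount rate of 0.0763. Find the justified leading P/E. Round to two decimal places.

Payout ratio b = 1 − 0.37 = 0.63.
Justified leading P/E = b/(r−g) = 0.63/(0.0763−0.047) = 21.5017

21.50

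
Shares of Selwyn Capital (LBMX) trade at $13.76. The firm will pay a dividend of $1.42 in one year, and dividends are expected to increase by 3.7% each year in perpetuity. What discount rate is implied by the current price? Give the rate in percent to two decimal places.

Rearranging the constant-growth DDM: r = D₁/P₀ + g.
r = 1.4200 / 13.76 + 0.037 = 0.10320 + 0.037 = 0.14020

14.02%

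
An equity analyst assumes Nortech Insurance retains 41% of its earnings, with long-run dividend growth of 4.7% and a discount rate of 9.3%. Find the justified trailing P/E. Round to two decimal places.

13.43

Payout ratio b = 1 − 0.41 = 0.59.
Justified trailing P/E = b(1+g)/(r−g) = 0.59×(1+0.047)/(0.093−0.047) = 13.4289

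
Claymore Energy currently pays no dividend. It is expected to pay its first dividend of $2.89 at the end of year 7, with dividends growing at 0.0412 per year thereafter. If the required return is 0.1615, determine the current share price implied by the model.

Deferred-dividend DDM. At t=6 the remaining stream is a growing perpetuity with first payment D_7 = 2.89.
V_6 = D_7/(r−g) = 2.89/(0.1615−0.0412) = 24.0233
P₀ = V_6/(1+r)^6 = 24.0233/(1+0.1615)^6 = 9.7840

$9.78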